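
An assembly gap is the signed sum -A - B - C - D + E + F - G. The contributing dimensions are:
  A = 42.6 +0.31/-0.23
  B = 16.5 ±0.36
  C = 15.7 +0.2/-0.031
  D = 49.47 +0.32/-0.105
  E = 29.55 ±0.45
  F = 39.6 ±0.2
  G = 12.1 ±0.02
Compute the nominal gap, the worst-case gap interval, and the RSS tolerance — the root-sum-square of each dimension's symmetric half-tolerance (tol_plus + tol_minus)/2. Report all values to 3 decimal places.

nominal=-67.220 wc=[-69.080,-65.824] rss=0.710

Stack each dimension's contribution:
  -A: nom -42.600 → Σnom=-42.600; wc +0.230/-0.310 → slack +0.230/-0.310; half-tol=0.270, Σhalf²=0.072900
  -B: nom -16.500 → Σnom=-59.100; wc +0.360/-0.360 → slack +0.590/-0.670; half-tol=0.360, Σhalf²=0.202500
  -C: nom -15.700 → Σnom=-74.800; wc +0.031/-0.200 → slack +0.621/-0.870; half-tol=0.116, Σhalf²=0.215840
  -D: nom -49.470 → Σnom=-124.270; wc +0.105/-0.320 → slack +0.726/-1.190; half-tol=0.212, Σhalf²=0.260997
  +E: nom +29.550 → Σnom=-94.720; wc +0.450/-0.450 → slack +1.176/-1.640; half-tol=0.450, Σhalf²=0.463497
  +F: nom +39.600 → Σnom=-55.120; wc +0.200/-0.200 → slack +1.376/-1.840; half-tol=0.200, Σhalf²=0.503497
  -G: nom -12.100 → Σnom=-67.220; wc +0.020/-0.020 → slack +1.396/-1.860; half-tol=0.020, Σhalf²=0.503896
Nominal = -67.220. Worst-case = [-67.220 - 1.860, -67.220 + 1.396] = [-69.080, -65.824]. RSS = √0.503896 = 0.710.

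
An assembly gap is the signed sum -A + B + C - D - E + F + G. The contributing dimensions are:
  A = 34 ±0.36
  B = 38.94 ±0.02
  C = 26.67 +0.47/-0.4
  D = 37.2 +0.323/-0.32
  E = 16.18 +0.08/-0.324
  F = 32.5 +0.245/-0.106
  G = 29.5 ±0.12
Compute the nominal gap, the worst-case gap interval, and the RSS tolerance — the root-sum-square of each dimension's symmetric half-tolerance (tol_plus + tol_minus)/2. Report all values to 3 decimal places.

Stack each dimension's contribution:
  -A: nom -34.000 → Σnom=-34.000; wc +0.360/-0.360 → slack +0.360/-0.360; half-tol=0.360, Σhalf²=0.129600
  +B: nom +38.940 → Σnom=4.940; wc +0.020/-0.020 → slack +0.380/-0.380; half-tol=0.020, Σhalf²=0.130000
  +C: nom +26.670 → Σnom=31.610; wc +0.470/-0.400 → slack +0.850/-0.780; half-tol=0.435, Σhalf²=0.319225
  -D: nom -37.200 → Σnom=-5.590; wc +0.320/-0.323 → slack +1.170/-1.103; half-tol=0.322, Σhalf²=0.422587
  -E: nom -16.180 → Σnom=-21.770; wc +0.324/-0.080 → slack +1.494/-1.183; half-tol=0.202, Σhalf²=0.463391
  +F: nom +32.500 → Σnom=10.730; wc +0.245/-0.106 → slack +1.739/-1.289; half-tol=0.175, Σhalf²=0.494191
  +G: nom +29.500 → Σnom=40.230; wc +0.120/-0.120 → slack +1.859/-1.409; half-tol=0.120, Σhalf²=0.508591
Nominal = 40.230. Worst-case = [40.230 - 1.409, 40.230 + 1.859] = [38.821, 42.089]. RSS = √0.508591 = 0.713.

nominal=40.230 wc=[38.821,42.089] rss=0.713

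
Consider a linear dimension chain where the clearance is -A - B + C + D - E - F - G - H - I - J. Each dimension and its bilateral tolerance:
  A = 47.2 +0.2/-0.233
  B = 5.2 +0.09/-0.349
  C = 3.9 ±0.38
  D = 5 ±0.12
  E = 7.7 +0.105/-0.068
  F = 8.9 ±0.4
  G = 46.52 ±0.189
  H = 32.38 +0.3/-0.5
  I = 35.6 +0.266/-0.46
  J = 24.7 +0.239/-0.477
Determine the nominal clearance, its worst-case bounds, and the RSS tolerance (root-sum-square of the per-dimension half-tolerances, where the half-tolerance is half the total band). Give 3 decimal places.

nominal=-199.300 wc=[-201.589,-196.124] rss=0.936

Stack each dimension's contribution:
  -A: nom -47.200 → Σnom=-47.200; wc +0.233/-0.200 → slack +0.233/-0.200; half-tol=0.217, Σhalf²=0.046872
  -B: nom -5.200 → Σnom=-52.400; wc +0.349/-0.090 → slack +0.582/-0.290; half-tol=0.219, Σhalf²=0.095052
  +C: nom +3.900 → Σnom=-48.500; wc +0.380/-0.380 → slack +0.962/-0.670; half-tol=0.380, Σhalf²=0.239453
  +D: nom +5.000 → Σnom=-43.500; wc +0.120/-0.120 → slack +1.082/-0.790; half-tol=0.120, Σhalf²=0.253853
  -E: nom -7.700 → Σnom=-51.200; wc +0.068/-0.105 → slack +1.150/-0.895; half-tol=0.086, Σhalf²=0.261335
  -F: nom -8.900 → Σnom=-60.100; wc +0.400/-0.400 → slack +1.550/-1.295; half-tol=0.400, Σhalf²=0.421335
  -G: nom -46.520 → Σnom=-106.620; wc +0.189/-0.189 → slack +1.739/-1.484; half-tol=0.189, Σhalf²=0.457056
  -H: nom -32.380 → Σnom=-139.000; wc +0.500/-0.300 → slack +2.239/-1.784; half-tol=0.400, Σhalf²=0.617056
  -I: nom -35.600 → Σnom=-174.600; wc +0.460/-0.266 → slack +2.699/-2.050; half-tol=0.363, Σhalf²=0.748825
  -J: nom -24.700 → Σnom=-199.300; wc +0.477/-0.239 → slack +3.176/-2.289; half-tol=0.358, Σhalf²=0.876989
Nominal = -199.300. Worst-case = [-199.300 - 2.289, -199.300 + 3.176] = [-201.589, -196.124]. RSS = √0.876989 = 0.936.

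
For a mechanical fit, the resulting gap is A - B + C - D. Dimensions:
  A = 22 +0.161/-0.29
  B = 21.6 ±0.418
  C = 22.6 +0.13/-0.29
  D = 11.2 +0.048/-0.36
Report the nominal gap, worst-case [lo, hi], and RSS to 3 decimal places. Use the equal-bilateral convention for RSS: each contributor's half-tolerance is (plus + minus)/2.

nominal=11.800 wc=[10.754,12.869] rss=0.558

Stack each dimension's contribution:
  +A: nom +22.000 → Σnom=22.000; wc +0.161/-0.290 → slack +0.161/-0.290; half-tol=0.225, Σhalf²=0.050850
  -B: nom -21.600 → Σnom=0.400; wc +0.418/-0.418 → slack +0.579/-0.708; half-tol=0.418, Σhalf²=0.225574
  +C: nom +22.600 → Σnom=23.000; wc +0.130/-0.290 → slack +0.709/-0.998; half-tol=0.210, Σhalf²=0.269674
  -D: nom -11.200 → Σnom=11.800; wc +0.360/-0.048 → slack +1.069/-1.046; half-tol=0.204, Σhalf²=0.311290
Nominal = 11.800. Worst-case = [11.800 - 1.046, 11.800 + 1.069] = [10.754, 12.869]. RSS = √0.311290 = 0.558.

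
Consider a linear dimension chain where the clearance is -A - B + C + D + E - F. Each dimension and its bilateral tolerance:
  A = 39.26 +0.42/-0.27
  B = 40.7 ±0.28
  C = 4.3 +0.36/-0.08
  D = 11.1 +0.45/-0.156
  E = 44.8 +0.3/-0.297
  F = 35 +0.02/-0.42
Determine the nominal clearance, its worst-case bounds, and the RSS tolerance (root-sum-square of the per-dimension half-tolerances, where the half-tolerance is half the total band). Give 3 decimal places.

nominal=-54.760 wc=[-56.013,-52.680] rss=0.689

Stack each dimension's contribution:
  -A: nom -39.260 → Σnom=-39.260; wc +0.270/-0.420 → slack +0.270/-0.420; half-tol=0.345, Σhalf²=0.119025
  -B: nom -40.700 → Σnom=-79.960; wc +0.280/-0.280 → slack +0.550/-0.700; half-tol=0.280, Σhalf²=0.197425
  +C: nom +4.300 → Σnom=-75.660; wc +0.360/-0.080 → slack +0.910/-0.780; half-tol=0.220, Σhalf²=0.245825
  +D: nom +11.100 → Σnom=-64.560; wc +0.450/-0.156 → slack +1.360/-0.936; half-tol=0.303, Σhalf²=0.337634
  +E: nom +44.800 → Σnom=-19.760; wc +0.300/-0.297 → slack +1.660/-1.233; half-tol=0.298, Σhalf²=0.426736
  -F: nom -35.000 → Σnom=-54.760; wc +0.420/-0.020 → slack +2.080/-1.253; half-tol=0.220, Σhalf²=0.475136
Nominal = -54.760. Worst-case = [-54.760 - 1.253, -54.760 + 2.080] = [-56.013, -52.680]. RSS = √0.475136 = 0.689.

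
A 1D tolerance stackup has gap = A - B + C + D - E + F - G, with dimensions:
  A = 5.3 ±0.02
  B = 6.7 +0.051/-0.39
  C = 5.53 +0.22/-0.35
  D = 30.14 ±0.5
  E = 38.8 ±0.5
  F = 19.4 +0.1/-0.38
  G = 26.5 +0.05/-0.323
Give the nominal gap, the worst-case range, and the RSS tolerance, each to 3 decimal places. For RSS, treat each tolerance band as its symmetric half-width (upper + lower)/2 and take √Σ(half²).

Stack each dimension's contribution:
  +A: nom +5.300 → Σnom=5.300; wc +0.020/-0.020 → slack +0.020/-0.020; half-tol=0.020, Σhalf²=0.000400
  -B: nom -6.700 → Σnom=-1.400; wc +0.390/-0.051 → slack +0.410/-0.071; half-tol=0.221, Σhalf²=0.049020
  +C: nom +5.530 → Σnom=4.130; wc +0.220/-0.350 → slack +0.630/-0.421; half-tol=0.285, Σhalf²=0.130245
  +D: nom +30.140 → Σnom=34.270; wc +0.500/-0.500 → slack +1.130/-0.921; half-tol=0.500, Σhalf²=0.380245
  -E: nom -38.800 → Σnom=-4.530; wc +0.500/-0.500 → slack +1.630/-1.421; half-tol=0.500, Σhalf²=0.630245
  +F: nom +19.400 → Σnom=14.870; wc +0.100/-0.380 → slack +1.730/-1.801; half-tol=0.240, Σhalf²=0.687845
  -G: nom -26.500 → Σnom=-11.630; wc +0.323/-0.050 → slack +2.053/-1.851; half-tol=0.186, Σhalf²=0.722627
Nominal = -11.630. Worst-case = [-11.630 - 1.851, -11.630 + 2.053] = [-13.481, -9.577]. RSS = √0.722627 = 0.850.

nominal=-11.630 wc=[-13.481,-9.577] rss=0.850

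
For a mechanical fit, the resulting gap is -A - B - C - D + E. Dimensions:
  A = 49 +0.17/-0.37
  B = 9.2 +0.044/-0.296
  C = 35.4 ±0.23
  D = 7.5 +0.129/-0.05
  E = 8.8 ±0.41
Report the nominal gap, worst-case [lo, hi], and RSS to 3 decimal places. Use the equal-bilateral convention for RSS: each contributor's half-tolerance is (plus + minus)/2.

Stack each dimension's contribution:
  -A: nom -49.000 → Σnom=-49.000; wc +0.370/-0.170 → slack +0.370/-0.170; half-tol=0.270, Σhalf²=0.072900
  -B: nom -9.200 → Σnom=-58.200; wc +0.296/-0.044 → slack +0.666/-0.214; half-tol=0.170, Σhalf²=0.101800
  -C: nom -35.400 → Σnom=-93.600; wc +0.230/-0.230 → slack +0.896/-0.444; half-tol=0.230, Σhalf²=0.154700
  -D: nom -7.500 → Σnom=-101.100; wc +0.050/-0.129 → slack +0.946/-0.573; half-tol=0.089, Σhalf²=0.162710
  +E: nom +8.800 → Σnom=-92.300; wc +0.410/-0.410 → slack +1.356/-0.983; half-tol=0.410, Σhalf²=0.330810
Nominal = -92.300. Worst-case = [-92.300 - 0.983, -92.300 + 1.356] = [-93.283, -90.944]. RSS = √0.330810 = 0.575.

nominal=-92.300 wc=[-93.283,-90.944] rss=0.575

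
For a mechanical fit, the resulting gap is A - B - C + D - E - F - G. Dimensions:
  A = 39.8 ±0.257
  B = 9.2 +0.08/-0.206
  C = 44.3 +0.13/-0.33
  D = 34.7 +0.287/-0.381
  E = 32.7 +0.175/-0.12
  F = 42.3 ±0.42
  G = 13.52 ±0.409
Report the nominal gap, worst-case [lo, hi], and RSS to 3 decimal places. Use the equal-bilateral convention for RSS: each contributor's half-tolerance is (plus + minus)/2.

nominal=-67.520 wc=[-69.372,-65.491] rss=0.785

Stack each dimension's contribution:
  +A: nom +39.800 → Σnom=39.800; wc +0.257/-0.257 → slack +0.257/-0.257; half-tol=0.257, Σhalf²=0.066049
  -B: nom -9.200 → Σnom=30.600; wc +0.206/-0.080 → slack +0.463/-0.337; half-tol=0.143, Σhalf²=0.086498
  -C: nom -44.300 → Σnom=-13.700; wc +0.330/-0.130 → slack +0.793/-0.467; half-tol=0.230, Σhalf²=0.139398
  +D: nom +34.700 → Σnom=21.000; wc +0.287/-0.381 → slack +1.080/-0.848; half-tol=0.334, Σhalf²=0.250954
  -E: nom -32.700 → Σnom=-11.700; wc +0.120/-0.175 → slack +1.200/-1.023; half-tol=0.147, Σhalf²=0.272710
  -F: nom -42.300 → Σnom=-54.000; wc +0.420/-0.420 → slack +1.620/-1.443; half-tol=0.420, Σhalf²=0.449110
  -G: nom -13.520 → Σnom=-67.520; wc +0.409/-0.409 → slack +2.029/-1.852; half-tol=0.409, Σhalf²=0.616391
Nominal = -67.520. Worst-case = [-67.520 - 1.852, -67.520 + 2.029] = [-69.372, -65.491]. RSS = √0.616391 = 0.785.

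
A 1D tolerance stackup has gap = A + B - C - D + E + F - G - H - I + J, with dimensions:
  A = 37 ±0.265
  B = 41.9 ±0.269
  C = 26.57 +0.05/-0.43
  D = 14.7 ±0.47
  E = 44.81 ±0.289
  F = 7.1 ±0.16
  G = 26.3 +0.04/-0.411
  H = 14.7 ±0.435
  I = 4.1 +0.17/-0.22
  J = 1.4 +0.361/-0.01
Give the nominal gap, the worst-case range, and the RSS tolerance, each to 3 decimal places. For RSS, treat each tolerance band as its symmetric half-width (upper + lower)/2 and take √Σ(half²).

Stack each dimension's contribution:
  +A: nom +37.000 → Σnom=37.000; wc +0.265/-0.265 → slack +0.265/-0.265; half-tol=0.265, Σhalf²=0.070225
  +B: nom +41.900 → Σnom=78.900; wc +0.269/-0.269 → slack +0.534/-0.534; half-tol=0.269, Σhalf²=0.142586
  -C: nom -26.570 → Σnom=52.330; wc +0.430/-0.050 → slack +0.964/-0.584; half-tol=0.240, Σhalf²=0.200186
  -D: nom -14.700 → Σnom=37.630; wc +0.470/-0.470 → slack +1.434/-1.054; half-tol=0.470, Σhalf²=0.421086
  +E: nom +44.810 → Σnom=82.440; wc +0.289/-0.289 → slack +1.723/-1.343; half-tol=0.289, Σhalf²=0.504607
  +F: nom +7.100 → Σnom=89.540; wc +0.160/-0.160 → slack +1.883/-1.503; half-tol=0.160, Σhalf²=0.530207
  -G: nom -26.300 → Σnom=63.240; wc +0.411/-0.040 → slack +2.294/-1.543; half-tol=0.225, Σhalf²=0.581057
  -H: nom -14.700 → Σnom=48.540; wc +0.435/-0.435 → slack +2.729/-1.978; half-tol=0.435, Σhalf²=0.770282
  -I: nom -4.100 → Σnom=44.440; wc +0.220/-0.170 → slack +2.949/-2.148; half-tol=0.195, Σhalf²=0.808307
  +J: nom +1.400 → Σnom=45.840; wc +0.361/-0.010 → slack +3.310/-2.158; half-tol=0.185, Σhalf²=0.842717
Nominal = 45.840. Worst-case = [45.840 - 2.158, 45.840 + 3.310] = [43.682, 49.150]. RSS = √0.842717 = 0.918.

nominal=45.840 wc=[43.682,49.150] rss=0.918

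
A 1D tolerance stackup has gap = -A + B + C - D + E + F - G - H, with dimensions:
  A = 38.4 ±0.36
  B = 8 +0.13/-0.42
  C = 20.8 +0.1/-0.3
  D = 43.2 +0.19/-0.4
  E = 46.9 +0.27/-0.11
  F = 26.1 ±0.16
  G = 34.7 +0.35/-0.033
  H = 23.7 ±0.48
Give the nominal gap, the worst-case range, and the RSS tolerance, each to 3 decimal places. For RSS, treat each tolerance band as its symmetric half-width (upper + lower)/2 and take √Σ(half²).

Stack each dimension's contribution:
  -A: nom -38.400 → Σnom=-38.400; wc +0.360/-0.360 → slack +0.360/-0.360; half-tol=0.360, Σhalf²=0.129600
  +B: nom +8.000 → Σnom=-30.400; wc +0.130/-0.420 → slack +0.490/-0.780; half-tol=0.275, Σhalf²=0.205225
  +C: nom +20.800 → Σnom=-9.600; wc +0.100/-0.300 → slack +0.590/-1.080; half-tol=0.200, Σhalf²=0.245225
  -D: nom -43.200 → Σnom=-52.800; wc +0.400/-0.190 → slack +0.990/-1.270; half-tol=0.295, Σhalf²=0.332250
  +E: nom +46.900 → Σnom=-5.900; wc +0.270/-0.110 → slack +1.260/-1.380; half-tol=0.190, Σhalf²=0.368350
  +F: nom +26.100 → Σnom=20.200; wc +0.160/-0.160 → slack +1.420/-1.540; half-tol=0.160, Σhalf²=0.393950
  -G: nom -34.700 → Σnom=-14.500; wc +0.033/-0.350 → slack +1.453/-1.890; half-tol=0.192, Σhalf²=0.430622
  -H: nom -23.700 → Σnom=-38.200; wc +0.480/-0.480 → slack +1.933/-2.370; half-tol=0.480, Σhalf²=0.661022
Nominal = -38.200. Worst-case = [-38.200 - 2.370, -38.200 + 1.933] = [-40.570, -36.267]. RSS = √0.661022 = 0.813.

nominal=-38.200 wc=[-40.570,-36.267] rss=0.813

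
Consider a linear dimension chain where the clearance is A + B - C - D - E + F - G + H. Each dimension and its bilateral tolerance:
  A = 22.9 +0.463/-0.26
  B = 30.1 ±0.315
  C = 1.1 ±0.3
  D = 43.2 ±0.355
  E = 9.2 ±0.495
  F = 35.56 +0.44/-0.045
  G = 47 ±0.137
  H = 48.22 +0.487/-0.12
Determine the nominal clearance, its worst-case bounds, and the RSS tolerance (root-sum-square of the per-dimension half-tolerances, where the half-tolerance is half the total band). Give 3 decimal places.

Stack each dimension's contribution:
  +A: nom +22.900 → Σnom=22.900; wc +0.463/-0.260 → slack +0.463/-0.260; half-tol=0.362, Σhalf²=0.130682
  +B: nom +30.100 → Σnom=53.000; wc +0.315/-0.315 → slack +0.778/-0.575; half-tol=0.315, Σhalf²=0.229907
  -C: nom -1.100 → Σnom=51.900; wc +0.300/-0.300 → slack +1.078/-0.875; half-tol=0.300, Σhalf²=0.319907
  -D: nom -43.200 → Σnom=8.700; wc +0.355/-0.355 → slack +1.433/-1.230; half-tol=0.355, Σhalf²=0.445932
  -E: nom -9.200 → Σnom=-0.500; wc +0.495/-0.495 → slack +1.928/-1.725; half-tol=0.495, Σhalf²=0.690957
  +F: nom +35.560 → Σnom=35.060; wc +0.440/-0.045 → slack +2.368/-1.770; half-tol=0.242, Σhalf²=0.749764
  -G: nom -47.000 → Σnom=-11.940; wc +0.137/-0.137 → slack +2.505/-1.907; half-tol=0.137, Σhalf²=0.768533
  +H: nom +48.220 → Σnom=36.280; wc +0.487/-0.120 → slack +2.992/-2.027; half-tol=0.303, Σhalf²=0.860645
Nominal = 36.280. Worst-case = [36.280 - 2.027, 36.280 + 2.992] = [34.253, 39.272]. RSS = √0.860645 = 0.928.

nominal=36.280 wc=[34.253,39.272] rss=0.928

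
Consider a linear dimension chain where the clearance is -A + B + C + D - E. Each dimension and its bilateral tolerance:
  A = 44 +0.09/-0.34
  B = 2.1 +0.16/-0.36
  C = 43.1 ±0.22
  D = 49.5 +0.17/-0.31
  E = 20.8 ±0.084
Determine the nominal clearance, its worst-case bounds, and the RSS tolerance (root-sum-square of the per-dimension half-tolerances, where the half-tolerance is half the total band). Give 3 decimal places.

nominal=29.900 wc=[28.836,30.874] rss=0.476

Stack each dimension's contribution:
  -A: nom -44.000 → Σnom=-44.000; wc +0.340/-0.090 → slack +0.340/-0.090; half-tol=0.215, Σhalf²=0.046225
  +B: nom +2.100 → Σnom=-41.900; wc +0.160/-0.360 → slack +0.500/-0.450; half-tol=0.260, Σhalf²=0.113825
  +C: nom +43.100 → Σnom=1.200; wc +0.220/-0.220 → slack +0.720/-0.670; half-tol=0.220, Σhalf²=0.162225
  +D: nom +49.500 → Σnom=50.700; wc +0.170/-0.310 → slack +0.890/-0.980; half-tol=0.240, Σhalf²=0.219825
  -E: nom -20.800 → Σnom=29.900; wc +0.084/-0.084 → slack +0.974/-1.064; half-tol=0.084, Σhalf²=0.226881
Nominal = 29.900. Worst-case = [29.900 - 1.064, 29.900 + 0.974] = [28.836, 30.874]. RSS = √0.226881 = 0.476.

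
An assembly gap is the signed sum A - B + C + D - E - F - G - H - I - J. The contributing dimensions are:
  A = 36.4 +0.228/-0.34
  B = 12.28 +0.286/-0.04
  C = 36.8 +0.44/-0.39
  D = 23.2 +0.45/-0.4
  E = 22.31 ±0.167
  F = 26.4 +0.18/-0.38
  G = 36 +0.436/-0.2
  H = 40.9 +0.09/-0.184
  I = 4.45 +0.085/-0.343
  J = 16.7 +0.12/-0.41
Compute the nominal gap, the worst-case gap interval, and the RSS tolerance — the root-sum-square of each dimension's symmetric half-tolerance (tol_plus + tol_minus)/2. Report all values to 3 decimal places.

Stack each dimension's contribution:
  +A: nom +36.400 → Σnom=36.400; wc +0.228/-0.340 → slack +0.228/-0.340; half-tol=0.284, Σhalf²=0.080656
  -B: nom -12.280 → Σnom=24.120; wc +0.040/-0.286 → slack +0.268/-0.626; half-tol=0.163, Σhalf²=0.107225
  +C: nom +36.800 → Σnom=60.920; wc +0.440/-0.390 → slack +0.708/-1.016; half-tol=0.415, Σhalf²=0.279450
  +D: nom +23.200 → Σnom=84.120; wc +0.450/-0.400 → slack +1.158/-1.416; half-tol=0.425, Σhalf²=0.460075
  -E: nom -22.310 → Σnom=61.810; wc +0.167/-0.167 → slack +1.325/-1.583; half-tol=0.167, Σhalf²=0.487964
  -F: nom -26.400 → Σnom=35.410; wc +0.380/-0.180 → slack +1.705/-1.763; half-tol=0.280, Σhalf²=0.566364
  -G: nom -36.000 → Σnom=-0.590; wc +0.200/-0.436 → slack +1.905/-2.199; half-tol=0.318, Σhalf²=0.667488
  -H: nom -40.900 → Σnom=-41.490; wc +0.184/-0.090 → slack +2.089/-2.289; half-tol=0.137, Σhalf²=0.686257
  -I: nom -4.450 → Σnom=-45.940; wc +0.343/-0.085 → slack +2.432/-2.374; half-tol=0.214, Σhalf²=0.732053
  -J: nom -16.700 → Σnom=-62.640; wc +0.410/-0.120 → slack +2.842/-2.494; half-tol=0.265, Σhalf²=0.802278
Nominal = -62.640. Worst-case = [-62.640 - 2.494, -62.640 + 2.842] = [-65.134, -59.798]. RSS = √0.802278 = 0.896.

nominal=-62.640 wc=[-65.134,-59.798] rss=0.896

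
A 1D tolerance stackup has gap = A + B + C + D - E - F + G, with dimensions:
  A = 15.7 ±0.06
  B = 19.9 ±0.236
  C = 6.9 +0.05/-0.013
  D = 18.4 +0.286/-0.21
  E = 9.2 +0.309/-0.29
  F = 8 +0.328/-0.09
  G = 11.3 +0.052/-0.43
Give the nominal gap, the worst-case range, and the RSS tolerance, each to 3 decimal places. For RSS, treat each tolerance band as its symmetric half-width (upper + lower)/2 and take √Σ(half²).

Stack each dimension's contribution:
  +A: nom +15.700 → Σnom=15.700; wc +0.060/-0.060 → slack +0.060/-0.060; half-tol=0.060, Σhalf²=0.003600
  +B: nom +19.900 → Σnom=35.600; wc +0.236/-0.236 → slack +0.296/-0.296; half-tol=0.236, Σhalf²=0.059296
  +C: nom +6.900 → Σnom=42.500; wc +0.050/-0.013 → slack +0.346/-0.309; half-tol=0.032, Σhalf²=0.060288
  +D: nom +18.400 → Σnom=60.900; wc +0.286/-0.210 → slack +0.632/-0.519; half-tol=0.248, Σhalf²=0.121792
  -E: nom -9.200 → Σnom=51.700; wc +0.290/-0.309 → slack +0.922/-0.828; half-tol=0.299, Σhalf²=0.211492
  -F: nom -8.000 → Σnom=43.700; wc +0.090/-0.328 → slack +1.012/-1.156; half-tol=0.209, Σhalf²=0.255173
  +G: nom +11.300 → Σnom=55.000; wc +0.052/-0.430 → slack +1.064/-1.586; half-tol=0.241, Σhalf²=0.313254
Nominal = 55.000. Worst-case = [55.000 - 1.586, 55.000 + 1.064] = [53.414, 56.064]. RSS = √0.313254 = 0.560.

nominal=55.000 wc=[53.414,56.064] rss=0.560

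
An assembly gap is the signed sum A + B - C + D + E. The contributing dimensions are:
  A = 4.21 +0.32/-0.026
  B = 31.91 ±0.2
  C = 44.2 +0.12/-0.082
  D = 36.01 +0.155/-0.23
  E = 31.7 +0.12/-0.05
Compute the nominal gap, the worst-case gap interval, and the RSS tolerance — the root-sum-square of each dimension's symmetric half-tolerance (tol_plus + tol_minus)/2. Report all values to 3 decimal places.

Stack each dimension's contribution:
  +A: nom +4.210 → Σnom=4.210; wc +0.320/-0.026 → slack +0.320/-0.026; half-tol=0.173, Σhalf²=0.029929
  +B: nom +31.910 → Σnom=36.120; wc +0.200/-0.200 → slack +0.520/-0.226; half-tol=0.200, Σhalf²=0.069929
  -C: nom -44.200 → Σnom=-8.080; wc +0.082/-0.120 → slack +0.602/-0.346; half-tol=0.101, Σhalf²=0.080130
  +D: nom +36.010 → Σnom=27.930; wc +0.155/-0.230 → slack +0.757/-0.576; half-tol=0.193, Σhalf²=0.117186
  +E: nom +31.700 → Σnom=59.630; wc +0.120/-0.050 → slack +0.877/-0.626; half-tol=0.085, Σhalf²=0.124411
Nominal = 59.630. Worst-case = [59.630 - 0.626, 59.630 + 0.877] = [59.004, 60.507]. RSS = √0.124411 = 0.353.

nominal=59.630 wc=[59.004,60.507] rss=0.353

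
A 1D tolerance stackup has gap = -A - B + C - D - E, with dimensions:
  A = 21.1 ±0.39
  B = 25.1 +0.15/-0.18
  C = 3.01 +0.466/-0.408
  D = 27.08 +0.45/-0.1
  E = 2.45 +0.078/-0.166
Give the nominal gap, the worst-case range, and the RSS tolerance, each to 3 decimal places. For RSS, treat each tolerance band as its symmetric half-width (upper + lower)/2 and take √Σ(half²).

nominal=-72.720 wc=[-74.196,-71.418] rss=0.679

Stack each dimension's contribution:
  -A: nom -21.100 → Σnom=-21.100; wc +0.390/-0.390 → slack +0.390/-0.390; half-tol=0.390, Σhalf²=0.152100
  -B: nom -25.100 → Σnom=-46.200; wc +0.180/-0.150 → slack +0.570/-0.540; half-tol=0.165, Σhalf²=0.179325
  +C: nom +3.010 → Σnom=-43.190; wc +0.466/-0.408 → slack +1.036/-0.948; half-tol=0.437, Σhalf²=0.370294
  -D: nom -27.080 → Σnom=-70.270; wc +0.100/-0.450 → slack +1.136/-1.398; half-tol=0.275, Σhalf²=0.445919
  -E: nom -2.450 → Σnom=-72.720; wc +0.166/-0.078 → slack +1.302/-1.476; half-tol=0.122, Σhalf²=0.460803
Nominal = -72.720. Worst-case = [-72.720 - 1.476, -72.720 + 1.302] = [-74.196, -71.418]. RSS = √0.460803 = 0.679.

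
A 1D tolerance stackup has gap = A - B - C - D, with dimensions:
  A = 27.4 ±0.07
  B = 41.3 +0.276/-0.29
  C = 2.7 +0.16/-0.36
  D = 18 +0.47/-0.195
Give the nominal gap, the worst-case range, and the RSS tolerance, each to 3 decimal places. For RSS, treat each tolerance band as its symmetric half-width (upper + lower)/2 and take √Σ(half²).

nominal=-34.600 wc=[-35.576,-33.685] rss=0.513

Stack each dimension's contribution:
  +A: nom +27.400 → Σnom=27.400; wc +0.070/-0.070 → slack +0.070/-0.070; half-tol=0.070, Σhalf²=0.004900
  -B: nom -41.300 → Σnom=-13.900; wc +0.290/-0.276 → slack +0.360/-0.346; half-tol=0.283, Σhalf²=0.084989
  -C: nom -2.700 → Σnom=-16.600; wc +0.360/-0.160 → slack +0.720/-0.506; half-tol=0.260, Σhalf²=0.152589
  -D: nom -18.000 → Σnom=-34.600; wc +0.195/-0.470 → slack +0.915/-0.976; half-tol=0.333, Σhalf²=0.263145
Nominal = -34.600. Worst-case = [-34.600 - 0.976, -34.600 + 0.915] = [-35.576, -33.685]. RSS = √0.263145 = 0.513.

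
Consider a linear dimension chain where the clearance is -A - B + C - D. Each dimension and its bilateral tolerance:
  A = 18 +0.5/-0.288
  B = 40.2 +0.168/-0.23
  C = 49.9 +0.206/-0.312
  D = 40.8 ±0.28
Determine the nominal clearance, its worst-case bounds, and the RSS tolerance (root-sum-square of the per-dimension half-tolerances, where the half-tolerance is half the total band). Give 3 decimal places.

Stack each dimension's contribution:
  -A: nom -18.000 → Σnom=-18.000; wc +0.288/-0.500 → slack +0.288/-0.500; half-tol=0.394, Σhalf²=0.155236
  -B: nom -40.200 → Σnom=-58.200; wc +0.230/-0.168 → slack +0.518/-0.668; half-tol=0.199, Σhalf²=0.194837
  +C: nom +49.900 → Σnom=-8.300; wc +0.206/-0.312 → slack +0.724/-0.980; half-tol=0.259, Σhalf²=0.261918
  -D: nom -40.800 → Σnom=-49.100; wc +0.280/-0.280 → slack +1.004/-1.260; half-tol=0.280, Σhalf²=0.340318
Nominal = -49.100. Worst-case = [-49.100 - 1.260, -49.100 + 1.004] = [-50.360, -48.096]. RSS = √0.340318 = 0.583.

nominal=-49.100 wc=[-50.360,-48.096] rss=0.583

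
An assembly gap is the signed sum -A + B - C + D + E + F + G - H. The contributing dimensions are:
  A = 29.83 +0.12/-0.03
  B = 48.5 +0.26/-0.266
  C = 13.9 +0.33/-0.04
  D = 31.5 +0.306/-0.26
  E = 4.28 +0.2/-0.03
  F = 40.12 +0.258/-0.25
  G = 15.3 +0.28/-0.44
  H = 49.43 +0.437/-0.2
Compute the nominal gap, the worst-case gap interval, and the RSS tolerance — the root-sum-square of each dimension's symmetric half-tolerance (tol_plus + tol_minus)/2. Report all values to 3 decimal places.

Stack each dimension's contribution:
  -A: nom -29.830 → Σnom=-29.830; wc +0.030/-0.120 → slack +0.030/-0.120; half-tol=0.075, Σhalf²=0.005625
  +B: nom +48.500 → Σnom=18.670; wc +0.260/-0.266 → slack +0.290/-0.386; half-tol=0.263, Σhalf²=0.074794
  -C: nom -13.900 → Σnom=4.770; wc +0.040/-0.330 → slack +0.330/-0.716; half-tol=0.185, Σhalf²=0.109019
  +D: nom +31.500 → Σnom=36.270; wc +0.306/-0.260 → slack +0.636/-0.976; half-tol=0.283, Σhalf²=0.189108
  +E: nom +4.280 → Σnom=40.550; wc +0.200/-0.030 → slack +0.836/-1.006; half-tol=0.115, Σhalf²=0.202333
  +F: nom +40.120 → Σnom=80.670; wc +0.258/-0.250 → slack +1.094/-1.256; half-tol=0.254, Σhalf²=0.266849
  +G: nom +15.300 → Σnom=95.970; wc +0.280/-0.440 → slack +1.374/-1.696; half-tol=0.360, Σhalf²=0.396449
  -H: nom -49.430 → Σnom=46.540; wc +0.200/-0.437 → slack +1.574/-2.133; half-tol=0.319, Σhalf²=0.497891
Nominal = 46.540. Worst-case = [46.540 - 2.133, 46.540 + 1.574] = [44.407, 48.114]. RSS = √0.497891 = 0.706.

nominal=46.540 wc=[44.407,48.114] rss=0.706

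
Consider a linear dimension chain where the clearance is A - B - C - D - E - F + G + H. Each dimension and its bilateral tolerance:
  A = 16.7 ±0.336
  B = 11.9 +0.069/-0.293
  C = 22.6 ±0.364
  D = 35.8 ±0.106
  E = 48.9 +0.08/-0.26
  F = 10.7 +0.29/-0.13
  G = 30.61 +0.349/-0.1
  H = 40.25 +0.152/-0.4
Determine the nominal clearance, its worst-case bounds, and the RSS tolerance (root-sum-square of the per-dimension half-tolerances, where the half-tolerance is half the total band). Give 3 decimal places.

nominal=-42.340 wc=[-44.085,-40.350] rss=0.699

Stack each dimension's contribution:
  +A: nom +16.700 → Σnom=16.700; wc +0.336/-0.336 → slack +0.336/-0.336; half-tol=0.336, Σhalf²=0.112896
  -B: nom -11.900 → Σnom=4.800; wc +0.293/-0.069 → slack +0.629/-0.405; half-tol=0.181, Σhalf²=0.145657
  -C: nom -22.600 → Σnom=-17.800; wc +0.364/-0.364 → slack +0.993/-0.769; half-tol=0.364, Σhalf²=0.278153
  -D: nom -35.800 → Σnom=-53.600; wc +0.106/-0.106 → slack +1.099/-0.875; half-tol=0.106, Σhalf²=0.289389
  -E: nom -48.900 → Σnom=-102.500; wc +0.260/-0.080 → slack +1.359/-0.955; half-tol=0.170, Σhalf²=0.318289
  -F: nom -10.700 → Σnom=-113.200; wc +0.130/-0.290 → slack +1.489/-1.245; half-tol=0.210, Σhalf²=0.362389
  +G: nom +30.610 → Σnom=-82.590; wc +0.349/-0.100 → slack +1.838/-1.345; half-tol=0.224, Σhalf²=0.412789
  +H: nom +40.250 → Σnom=-42.340; wc +0.152/-0.400 → slack +1.990/-1.745; half-tol=0.276, Σhalf²=0.488965
Nominal = -42.340. Worst-case = [-42.340 - 1.745, -42.340 + 1.990] = [-44.085, -40.350]. RSS = √0.488965 = 0.699.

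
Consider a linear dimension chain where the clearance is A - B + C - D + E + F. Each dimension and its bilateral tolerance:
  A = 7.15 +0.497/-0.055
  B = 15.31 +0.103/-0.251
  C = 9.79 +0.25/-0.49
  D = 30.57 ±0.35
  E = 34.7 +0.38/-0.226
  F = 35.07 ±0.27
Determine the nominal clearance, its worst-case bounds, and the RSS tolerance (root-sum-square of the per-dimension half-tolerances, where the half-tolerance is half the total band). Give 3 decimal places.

Stack each dimension's contribution:
  +A: nom +7.150 → Σnom=7.150; wc +0.497/-0.055 → slack +0.497/-0.055; half-tol=0.276, Σhalf²=0.076176
  -B: nom -15.310 → Σnom=-8.160; wc +0.251/-0.103 → slack +0.748/-0.158; half-tol=0.177, Σhalf²=0.107505
  +C: nom +9.790 → Σnom=1.630; wc +0.250/-0.490 → slack +0.998/-0.648; half-tol=0.370, Σhalf²=0.244405
  -D: nom -30.570 → Σnom=-28.940; wc +0.350/-0.350 → slack +1.348/-0.998; half-tol=0.350, Σhalf²=0.366905
  +E: nom +34.700 → Σnom=5.760; wc +0.380/-0.226 → slack +1.728/-1.224; half-tol=0.303, Σhalf²=0.458714
  +F: nom +35.070 → Σnom=40.830; wc +0.270/-0.270 → slack +1.998/-1.494; half-tol=0.270, Σhalf²=0.531614
Nominal = 40.830. Worst-case = [40.830 - 1.494, 40.830 + 1.998] = [39.336, 42.828]. RSS = √0.531614 = 0.729.

nominal=40.830 wc=[39.336,42.828] rss=0.729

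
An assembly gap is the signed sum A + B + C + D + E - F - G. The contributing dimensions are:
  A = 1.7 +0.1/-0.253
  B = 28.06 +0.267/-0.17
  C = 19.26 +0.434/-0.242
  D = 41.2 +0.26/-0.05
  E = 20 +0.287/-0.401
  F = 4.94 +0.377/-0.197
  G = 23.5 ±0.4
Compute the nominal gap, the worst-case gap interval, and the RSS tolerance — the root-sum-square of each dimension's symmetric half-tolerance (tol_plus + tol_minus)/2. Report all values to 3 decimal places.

Stack each dimension's contribution:
  +A: nom +1.700 → Σnom=1.700; wc +0.100/-0.253 → slack +0.100/-0.253; half-tol=0.176, Σhalf²=0.031152
  +B: nom +28.060 → Σnom=29.760; wc +0.267/-0.170 → slack +0.367/-0.423; half-tol=0.219, Σhalf²=0.078895
  +C: nom +19.260 → Σnom=49.020; wc +0.434/-0.242 → slack +0.801/-0.665; half-tol=0.338, Σhalf²=0.193138
  +D: nom +41.200 → Σnom=90.220; wc +0.260/-0.050 → slack +1.061/-0.715; half-tol=0.155, Σhalf²=0.217163
  +E: nom +20.000 → Σnom=110.220; wc +0.287/-0.401 → slack +1.348/-1.116; half-tol=0.344, Σhalf²=0.335499
  -F: nom -4.940 → Σnom=105.280; wc +0.197/-0.377 → slack +1.545/-1.493; half-tol=0.287, Σhalf²=0.417868
  -G: nom -23.500 → Σnom=81.780; wc +0.400/-0.400 → slack +1.945/-1.893; half-tol=0.400, Σhalf²=0.577869
Nominal = 81.780. Worst-case = [81.780 - 1.893, 81.780 + 1.945] = [79.887, 83.725]. RSS = √0.577869 = 0.760.

nominal=81.780 wc=[79.887,83.725] rss=0.760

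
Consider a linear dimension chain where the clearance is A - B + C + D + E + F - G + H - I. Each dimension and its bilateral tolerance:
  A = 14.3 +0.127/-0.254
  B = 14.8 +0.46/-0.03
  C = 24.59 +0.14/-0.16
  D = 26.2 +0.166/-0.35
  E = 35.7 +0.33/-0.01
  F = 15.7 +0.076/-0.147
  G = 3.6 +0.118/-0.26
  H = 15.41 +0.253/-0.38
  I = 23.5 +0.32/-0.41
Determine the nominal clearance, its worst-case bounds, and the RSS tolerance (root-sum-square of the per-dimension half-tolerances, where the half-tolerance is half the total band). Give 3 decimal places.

Stack each dimension's contribution:
  +A: nom +14.300 → Σnom=14.300; wc +0.127/-0.254 → slack +0.127/-0.254; half-tol=0.191, Σhalf²=0.036290
  -B: nom -14.800 → Σnom=-0.500; wc +0.030/-0.460 → slack +0.157/-0.714; half-tol=0.245, Σhalf²=0.096315
  +C: nom +24.590 → Σnom=24.090; wc +0.140/-0.160 → slack +0.297/-0.874; half-tol=0.150, Σhalf²=0.118815
  +D: nom +26.200 → Σnom=50.290; wc +0.166/-0.350 → slack +0.463/-1.224; half-tol=0.258, Σhalf²=0.185379
  +E: nom +35.700 → Σnom=85.990; wc +0.330/-0.010 → slack +0.793/-1.234; half-tol=0.170, Σhalf²=0.214279
  +F: nom +15.700 → Σnom=101.690; wc +0.076/-0.147 → slack +0.869/-1.381; half-tol=0.111, Σhalf²=0.226712
  -G: nom -3.600 → Σnom=98.090; wc +0.260/-0.118 → slack +1.129/-1.499; half-tol=0.189, Σhalf²=0.262433
  +H: nom +15.410 → Σnom=113.500; wc +0.253/-0.380 → slack +1.382/-1.879; half-tol=0.317, Σhalf²=0.362605
  -I: nom -23.500 → Σnom=90.000; wc +0.410/-0.320 → slack +1.792/-2.199; half-tol=0.365, Σhalf²=0.495830
Nominal = 90.000. Worst-case = [90.000 - 2.199, 90.000 + 1.792] = [87.801, 91.792]. RSS = √0.495830 = 0.704.

nominal=90.000 wc=[87.801,91.792] rss=0.704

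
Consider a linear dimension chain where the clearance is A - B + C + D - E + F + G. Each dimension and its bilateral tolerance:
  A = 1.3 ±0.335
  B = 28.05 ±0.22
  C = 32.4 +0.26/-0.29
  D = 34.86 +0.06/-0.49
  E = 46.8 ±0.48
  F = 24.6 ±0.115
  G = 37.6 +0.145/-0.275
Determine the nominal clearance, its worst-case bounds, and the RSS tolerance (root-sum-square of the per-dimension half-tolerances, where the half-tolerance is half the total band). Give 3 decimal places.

nominal=55.910 wc=[53.705,57.525] rss=0.774

Stack each dimension's contribution:
  +A: nom +1.300 → Σnom=1.300; wc +0.335/-0.335 → slack +0.335/-0.335; half-tol=0.335, Σhalf²=0.112225
  -B: nom -28.050 → Σnom=-26.750; wc +0.220/-0.220 → slack +0.555/-0.555; half-tol=0.220, Σhalf²=0.160625
  +C: nom +32.400 → Σnom=5.650; wc +0.260/-0.290 → slack +0.815/-0.845; half-tol=0.275, Σhalf²=0.236250
  +D: nom +34.860 → Σnom=40.510; wc +0.060/-0.490 → slack +0.875/-1.335; half-tol=0.275, Σhalf²=0.311875
  -E: nom -46.800 → Σnom=-6.290; wc +0.480/-0.480 → slack +1.355/-1.815; half-tol=0.480, Σhalf²=0.542275
  +F: nom +24.600 → Σnom=18.310; wc +0.115/-0.115 → slack +1.470/-1.930; half-tol=0.115, Σhalf²=0.555500
  +G: nom +37.600 → Σnom=55.910; wc +0.145/-0.275 → slack +1.615/-2.205; half-tol=0.210, Σhalf²=0.599600
Nominal = 55.910. Worst-case = [55.910 - 2.205, 55.910 + 1.615] = [53.705, 57.525]. RSS = √0.599600 = 0.774.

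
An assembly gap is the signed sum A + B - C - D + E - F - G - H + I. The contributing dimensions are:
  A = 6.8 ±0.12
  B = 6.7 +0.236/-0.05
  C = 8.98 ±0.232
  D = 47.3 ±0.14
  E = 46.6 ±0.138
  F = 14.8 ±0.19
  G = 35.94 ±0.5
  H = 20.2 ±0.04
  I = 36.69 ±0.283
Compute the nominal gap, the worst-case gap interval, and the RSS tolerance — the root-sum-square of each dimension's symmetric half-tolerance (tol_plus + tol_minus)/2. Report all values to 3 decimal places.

Stack each dimension's contribution:
  +A: nom +6.800 → Σnom=6.800; wc +0.120/-0.120 → slack +0.120/-0.120; half-tol=0.120, Σhalf²=0.014400
  +B: nom +6.700 → Σnom=13.500; wc +0.236/-0.050 → slack +0.356/-0.170; half-tol=0.143, Σhalf²=0.034849
  -C: nom -8.980 → Σnom=4.520; wc +0.232/-0.232 → slack +0.588/-0.402; half-tol=0.232, Σhalf²=0.088673
  -D: nom -47.300 → Σnom=-42.780; wc +0.140/-0.140 → slack +0.728/-0.542; half-tol=0.140, Σhalf²=0.108273
  +E: nom +46.600 → Σnom=3.820; wc +0.138/-0.138 → slack +0.866/-0.680; half-tol=0.138, Σhalf²=0.127317
  -F: nom -14.800 → Σnom=-10.980; wc +0.190/-0.190 → slack +1.056/-0.870; half-tol=0.190, Σhalf²=0.163417
  -G: nom -35.940 → Σnom=-46.920; wc +0.500/-0.500 → slack +1.556/-1.370; half-tol=0.500, Σhalf²=0.413417
  -H: nom -20.200 → Σnom=-67.120; wc +0.040/-0.040 → slack +1.596/-1.410; half-tol=0.040, Σhalf²=0.415017
  +I: nom +36.690 → Σnom=-30.430; wc +0.283/-0.283 → slack +1.879/-1.693; half-tol=0.283, Σhalf²=0.495106
Nominal = -30.430. Worst-case = [-30.430 - 1.693, -30.430 + 1.879] = [-32.123, -28.551]. RSS = √0.495106 = 0.704.

nominal=-30.430 wc=[-32.123,-28.551] rss=0.704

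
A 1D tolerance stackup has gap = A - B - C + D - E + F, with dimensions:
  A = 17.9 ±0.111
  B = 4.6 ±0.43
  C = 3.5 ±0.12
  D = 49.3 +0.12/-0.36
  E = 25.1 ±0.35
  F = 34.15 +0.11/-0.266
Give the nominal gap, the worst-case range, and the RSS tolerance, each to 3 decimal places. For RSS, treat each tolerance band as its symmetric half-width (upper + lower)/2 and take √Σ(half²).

Stack each dimension's contribution:
  +A: nom +17.900 → Σnom=17.900; wc +0.111/-0.111 → slack +0.111/-0.111; half-tol=0.111, Σhalf²=0.012321
  -B: nom -4.600 → Σnom=13.300; wc +0.430/-0.430 → slack +0.541/-0.541; half-tol=0.430, Σhalf²=0.197221
  -C: nom -3.500 → Σnom=9.800; wc +0.120/-0.120 → slack +0.661/-0.661; half-tol=0.120, Σhalf²=0.211621
  +D: nom +49.300 → Σnom=59.100; wc +0.120/-0.360 → slack +0.781/-1.021; half-tol=0.240, Σhalf²=0.269221
  -E: nom -25.100 → Σnom=34.000; wc +0.350/-0.350 → slack +1.131/-1.371; half-tol=0.350, Σhalf²=0.391721
  +F: nom +34.150 → Σnom=68.150; wc +0.110/-0.266 → slack +1.241/-1.637; half-tol=0.188, Σhalf²=0.427065
Nominal = 68.150. Worst-case = [68.150 - 1.637, 68.150 + 1.241] = [66.513, 69.391]. RSS = √0.427065 = 0.654.

nominal=68.150 wc=[66.513,69.391] rss=0.654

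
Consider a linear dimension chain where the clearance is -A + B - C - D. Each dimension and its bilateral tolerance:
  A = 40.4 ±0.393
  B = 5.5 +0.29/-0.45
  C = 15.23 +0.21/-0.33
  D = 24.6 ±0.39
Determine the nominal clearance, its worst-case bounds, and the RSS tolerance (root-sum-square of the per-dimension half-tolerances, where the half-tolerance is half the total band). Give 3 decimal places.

Stack each dimension's contribution:
  -A: nom -40.400 → Σnom=-40.400; wc +0.393/-0.393 → slack +0.393/-0.393; half-tol=0.393, Σhalf²=0.154449
  +B: nom +5.500 → Σnom=-34.900; wc +0.290/-0.450 → slack +0.683/-0.843; half-tol=0.370, Σhalf²=0.291349
  -C: nom -15.230 → Σnom=-50.130; wc +0.330/-0.210 → slack +1.013/-1.053; half-tol=0.270, Σhalf²=0.364249
  -D: nom -24.600 → Σnom=-74.730; wc +0.390/-0.390 → slack +1.403/-1.443; half-tol=0.390, Σhalf²=0.516349
Nominal = -74.730. Worst-case = [-74.730 - 1.443, -74.730 + 1.403] = [-76.173, -73.327]. RSS = √0.516349 = 0.719.

nominal=-74.730 wc=[-76.173,-73.327] rss=0.719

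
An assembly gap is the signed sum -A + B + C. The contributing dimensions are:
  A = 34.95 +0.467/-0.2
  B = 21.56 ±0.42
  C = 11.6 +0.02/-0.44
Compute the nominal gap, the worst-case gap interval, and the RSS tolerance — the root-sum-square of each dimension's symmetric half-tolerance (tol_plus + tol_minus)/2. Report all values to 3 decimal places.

Stack each dimension's contribution:
  -A: nom -34.950 → Σnom=-34.950; wc +0.200/-0.467 → slack +0.200/-0.467; half-tol=0.334, Σhalf²=0.111222
  +B: nom +21.560 → Σnom=-13.390; wc +0.420/-0.420 → slack +0.620/-0.887; half-tol=0.420, Σhalf²=0.287622
  +C: nom +11.600 → Σnom=-1.790; wc +0.020/-0.440 → slack +0.640/-1.327; half-tol=0.230, Σhalf²=0.340522
Nominal = -1.790. Worst-case = [-1.790 - 1.327, -1.790 + 0.640] = [-3.117, -1.150]. RSS = √0.340522 = 0.584.

nominal=-1.790 wc=[-3.117,-1.150] rss=0.584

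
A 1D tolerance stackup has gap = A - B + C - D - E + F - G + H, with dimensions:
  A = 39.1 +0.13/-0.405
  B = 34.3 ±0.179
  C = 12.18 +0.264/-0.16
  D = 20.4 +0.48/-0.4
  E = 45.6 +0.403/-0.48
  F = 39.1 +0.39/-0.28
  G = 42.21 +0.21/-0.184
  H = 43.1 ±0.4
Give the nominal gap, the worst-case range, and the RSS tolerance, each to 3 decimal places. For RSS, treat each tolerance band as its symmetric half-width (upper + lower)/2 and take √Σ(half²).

nominal=-9.030 wc=[-11.547,-6.603] rss=0.921

Stack each dimension's contribution:
  +A: nom +39.100 → Σnom=39.100; wc +0.130/-0.405 → slack +0.130/-0.405; half-tol=0.268, Σhalf²=0.071556
  -B: nom -34.300 → Σnom=4.800; wc +0.179/-0.179 → slack +0.309/-0.584; half-tol=0.179, Σhalf²=0.103597
  +C: nom +12.180 → Σnom=16.980; wc +0.264/-0.160 → slack +0.573/-0.744; half-tol=0.212, Σhalf²=0.148541
  -D: nom -20.400 → Σnom=-3.420; wc +0.400/-0.480 → slack +0.973/-1.224; half-tol=0.440, Σhalf²=0.342141
  -E: nom -45.600 → Σnom=-49.020; wc +0.480/-0.403 → slack +1.453/-1.627; half-tol=0.442, Σhalf²=0.537064
  +F: nom +39.100 → Σnom=-9.920; wc +0.390/-0.280 → slack +1.843/-1.907; half-tol=0.335, Σhalf²=0.649289
  -G: nom -42.210 → Σnom=-52.130; wc +0.184/-0.210 → slack +2.027/-2.117; half-tol=0.197, Σhalf²=0.688098
  +H: nom +43.100 → Σnom=-9.030; wc +0.400/-0.400 → slack +2.427/-2.517; half-tol=0.400, Σhalf²=0.848098
Nominal = -9.030. Worst-case = [-9.030 - 2.517, -9.030 + 2.427] = [-11.547, -6.603]. RSS = √0.848098 = 0.921.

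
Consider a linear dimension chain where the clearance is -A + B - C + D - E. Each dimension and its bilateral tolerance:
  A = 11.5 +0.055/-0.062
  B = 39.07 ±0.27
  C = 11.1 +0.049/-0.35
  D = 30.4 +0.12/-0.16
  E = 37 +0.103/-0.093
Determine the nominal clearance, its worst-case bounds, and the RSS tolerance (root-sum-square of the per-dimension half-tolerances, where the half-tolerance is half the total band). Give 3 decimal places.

nominal=9.870 wc=[9.233,10.765] rss=0.381

Stack each dimension's contribution:
  -A: nom -11.500 → Σnom=-11.500; wc +0.062/-0.055 → slack +0.062/-0.055; half-tol=0.058, Σhalf²=0.003422
  +B: nom +39.070 → Σnom=27.570; wc +0.270/-0.270 → slack +0.332/-0.325; half-tol=0.270, Σhalf²=0.076322
  -C: nom -11.100 → Σnom=16.470; wc +0.350/-0.049 → slack +0.682/-0.374; half-tol=0.199, Σhalf²=0.116123
  +D: nom +30.400 → Σnom=46.870; wc +0.120/-0.160 → slack +0.802/-0.534; half-tol=0.140, Σhalf²=0.135722
  -E: nom -37.000 → Σnom=9.870; wc +0.093/-0.103 → slack +0.895/-0.637; half-tol=0.098, Σhalf²=0.145326
Nominal = 9.870. Worst-case = [9.870 - 0.637, 9.870 + 0.895] = [9.233, 10.765]. RSS = √0.145326 = 0.381.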